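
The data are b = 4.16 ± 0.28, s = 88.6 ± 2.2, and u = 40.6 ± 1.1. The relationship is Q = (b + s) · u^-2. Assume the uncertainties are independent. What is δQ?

Let w = b + s = 92.8. δw = √(δb² + δs²) = √(0.0784 + 4.84) = 2.22, so δw/w = 0.0239.
Q is then a monomial in w, u:
δQ/Q = √((δw/w)² + (-2·δu/u)²) = √(0.000572 + 0.00294) = 0.0592
Q = 0.0563, so δQ = 0.0592 × 0.0563 = 0.00333.

0.00333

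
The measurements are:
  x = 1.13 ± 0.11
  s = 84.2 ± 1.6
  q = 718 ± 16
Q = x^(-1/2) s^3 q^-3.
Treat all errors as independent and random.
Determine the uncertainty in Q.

0.000152

Each factor contributes (exponent × relative error)² to (δQ/Q)²:
  (−½·δx/x)² = (-0.5×0.0973)² = 0.00237;  (3·δs/s)² = (3×0.0190)² = 0.00325;  (-3·δq/q)² = (-3×0.0223)² = 0.00447
δQ/Q = √(0.0101) = 0.100
Q = 0.00152, so δQ = 0.100 × 0.00152 = 0.000152.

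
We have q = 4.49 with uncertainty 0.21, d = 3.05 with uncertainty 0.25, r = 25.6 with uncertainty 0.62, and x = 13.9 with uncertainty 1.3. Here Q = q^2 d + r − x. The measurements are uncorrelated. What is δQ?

7.78

Let p = q^2·d = 61.5. δp/p = √((2·δq/q)² + (1·δd/d)²) = √(0.00875 + 0.00672) = 0.124, so δp = 7.65.
Q = p + r − x: δQ = √(δp² + δr² + δx²) = √(58.5 + 0.384 + 1.69) = 7.78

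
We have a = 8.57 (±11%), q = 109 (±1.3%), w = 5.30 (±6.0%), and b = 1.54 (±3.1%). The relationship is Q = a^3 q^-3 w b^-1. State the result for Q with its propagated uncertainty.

0.00167 ± 0.000567

For a monomial Q ∝ a^3, q^-3, w, b^-1, fractional errors add in quadrature:
  (3·δa/a)² = (3×0.110)² = 0.109;  (-3·δq/q)² = (-3×0.0130)² = 0.00152;  (1·δw/w)² = (1×0.0600)² = 0.00360;  (-1·δb/b)² = (-1×0.0310)² = 0.000961
δQ/Q = √(0.115) = 0.339
Q = 0.00167, so δQ = 0.339 × 0.00167 = 0.000567.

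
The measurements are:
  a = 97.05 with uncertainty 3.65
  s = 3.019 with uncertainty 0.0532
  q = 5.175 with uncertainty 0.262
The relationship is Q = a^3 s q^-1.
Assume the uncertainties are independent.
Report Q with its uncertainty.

533300 ± 66600

For a monomial Q ∝ a^3, s, q^-1, fractional errors add in quadrature:
  (3·δa/a)² = (3×0.0376)² = 0.0127;  (1·δs/s)² = (1×0.0176)² = 0.000311;  (-1·δq/q)² = (-1×0.0506)² = 0.00256
δQ/Q = √(0.0156) = 0.125
Q = 533300, so δQ = 0.125 × 533300 = 66600.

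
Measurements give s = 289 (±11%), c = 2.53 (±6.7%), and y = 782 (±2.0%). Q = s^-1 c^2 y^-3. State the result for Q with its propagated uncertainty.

Since Q is a product/quotient, work with relative uncertainties:
  (-1·δs/s)² = (-1×0.110)² = 0.0121;  (2·δc/c)² = (2×0.0670)² = 0.0180;  (-3·δy/y)² = (-3×0.0200)² = 0.00360
δQ/Q = √(0.0337) = 0.183
Q = 4.63e-11, so δQ = 0.183 × 4.63e-11 = 8.5e-12.

(4.63 ± 0.850) × 10^-11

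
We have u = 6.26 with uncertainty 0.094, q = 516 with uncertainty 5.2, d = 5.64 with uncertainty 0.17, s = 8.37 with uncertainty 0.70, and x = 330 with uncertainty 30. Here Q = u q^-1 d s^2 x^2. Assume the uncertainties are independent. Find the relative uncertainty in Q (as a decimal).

Each factor contributes (exponent × relative error)² to (δQ/Q)²:
  (1·δu/u)² = (1×0.0150)² = 0.000225;  (-1·δq/q)² = (-1×0.0101)² = 0.000102;  (1·δd/d)² = (1×0.0301)² = 0.000909;  (2·δs/s)² = (2×0.0836)² = 0.0280;  (2·δx/x)² = (2×0.0909)² = 0.0331
δQ/Q = √(0.0623) = 0.250

0.250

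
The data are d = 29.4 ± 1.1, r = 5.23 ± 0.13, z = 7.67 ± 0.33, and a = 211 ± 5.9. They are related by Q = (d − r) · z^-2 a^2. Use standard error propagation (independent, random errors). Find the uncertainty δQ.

2060

Let u = d − r = 24.2. δu = √(δd² + δr²) = √(1.21 + 0.0169) = 1.11, so δu/u = 0.0458.
Q is then a monomial in u, z, a:
δQ/Q = √((δu/u)² + (-2·δz/z)² + (2·δa/a)²) = √(0.00210 + 0.00740 + 0.00313) = 0.112
Q = 18300, so δQ = 0.112 × 18300 = 2060.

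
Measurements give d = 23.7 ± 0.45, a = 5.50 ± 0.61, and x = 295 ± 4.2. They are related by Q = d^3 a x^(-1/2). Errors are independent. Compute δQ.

Since Q is a product/quotient, work with relative uncertainties:
  (3·δd/d)² = (3×0.0190)² = 0.00324;  (1·δa/a)² = (1×0.111)² = 0.0123;  (−½·δx/x)² = (-0.5×0.0142)² = 5.07e-05
δQ/Q = √(0.0156) = 0.125
Q = 4260, so δQ = 0.125 × 4260 = 532.

532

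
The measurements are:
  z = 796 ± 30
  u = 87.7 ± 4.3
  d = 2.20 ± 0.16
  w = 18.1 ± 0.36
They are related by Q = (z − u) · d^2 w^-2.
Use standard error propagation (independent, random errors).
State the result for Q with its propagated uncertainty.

Let h = z − u = 708. δh = √(δz² + δu²) = √(900 + 18.5) = 30.3, so δh/h = 0.0428.
Q is then a monomial in h, d, w:
δQ/Q = √((δh/h)² + (2·δd/d)² + (-2·δw/w)²) = √(0.00183 + 0.0212 + 0.00158) = 0.157
Q = 10.5, so δQ = 0.157 × 10.5 = 1.64.

10.5 ± 1.64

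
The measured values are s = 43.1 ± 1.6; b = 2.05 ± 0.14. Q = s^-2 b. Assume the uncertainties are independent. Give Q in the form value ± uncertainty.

0.00110 ± 0.000111

Q is a product of powers, so relative uncertainties combine in quadrature:
  (-2·δs/s)² = (-2×0.0371)² = 0.00551;  (1·δb/b)² = (1×0.0683)² = 0.00466
δQ/Q = √(0.0102) = 0.101
Q = 0.00110, so δQ = 0.101 × 0.00110 = 0.000111.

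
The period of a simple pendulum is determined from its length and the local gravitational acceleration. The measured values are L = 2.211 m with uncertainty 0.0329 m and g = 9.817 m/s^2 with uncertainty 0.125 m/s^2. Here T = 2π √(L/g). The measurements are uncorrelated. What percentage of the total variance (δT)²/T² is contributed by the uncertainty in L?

(δT/T)² = (½·δL/L)² + (−½·δg/g)²
  L term: (0.5×0.0149)² = 5.54e-05
  g term: (-0.5×0.0127)² = 4.05e-05
Total = 9.59e-05. Share from L = 5.54e-05/9.59e-05 = 0.577.

57.7%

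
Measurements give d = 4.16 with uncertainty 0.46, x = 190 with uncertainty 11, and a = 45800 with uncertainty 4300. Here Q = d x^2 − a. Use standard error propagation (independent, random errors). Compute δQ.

24400

Let p = d·x^2 = 1.5e+05. δp/p = √((1·δd/d)² + (2·δx/x)²) = √(0.0122 + 0.0134) = 0.160, so δp = 24000.
Q = p − a: δQ = √(δp² + δa²) = √(5.78e+08 + 1.85e+07) = 24400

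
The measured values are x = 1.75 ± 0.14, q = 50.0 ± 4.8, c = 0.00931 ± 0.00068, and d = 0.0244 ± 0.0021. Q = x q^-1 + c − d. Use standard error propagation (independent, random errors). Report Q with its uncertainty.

Let p = x·q^-1 = 0.0350. δp/p = √((1·δx/x)² + (-1·δq/q)²) = √(0.00640 + 0.00922) = 0.125, so δp = 0.00437.
Q = p + c − d: δQ = √(δp² + δc² + δd²) = √(1.91e-05 + 4.62e-07 + 4.41e-06) = 0.00490
Q = 0.0199.

0.0199 ± 0.00490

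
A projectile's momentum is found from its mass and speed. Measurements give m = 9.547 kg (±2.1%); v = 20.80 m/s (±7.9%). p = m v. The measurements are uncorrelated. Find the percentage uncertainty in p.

For a monomial p ∝ m, v, fractional errors add in quadrature:
  (1·δm/m)² = (1×0.0210)² = 0.000441;  (1·δv/v)² = (1×0.0790)² = 0.00624
δp/p = √(0.00668) = 0.0817

8.17%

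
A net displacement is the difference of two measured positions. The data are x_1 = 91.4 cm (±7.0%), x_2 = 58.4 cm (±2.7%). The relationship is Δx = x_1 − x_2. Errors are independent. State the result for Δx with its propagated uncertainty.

33.0 ± 6.59 cm

For a sum/difference, combine absolute errors in quadrature:
  (δx_1)² = 40.9;  (δx_2)² = 2.49
δΔx = √(43.4) = 6.59 cm
Δx = 33.0 cm.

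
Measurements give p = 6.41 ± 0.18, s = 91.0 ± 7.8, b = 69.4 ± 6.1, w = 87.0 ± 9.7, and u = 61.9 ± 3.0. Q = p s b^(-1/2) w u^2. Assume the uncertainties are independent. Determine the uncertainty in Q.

4.17e+06

Relative error in a monomial: (δQ/Q)² = Σ (nᵢ · δxᵢ/xᵢ)².
  (1·δp/p)² = (1×0.0281)² = 0.000789;  (1·δs/s)² = (1×0.0857)² = 0.00735;  (−½·δb/b)² = (-0.5×0.0879)² = 0.00193;  (1·δw/w)² = (1×0.111)² = 0.0124;  (2·δu/u)² = (2×0.0485)² = 0.00940
δQ/Q = √(0.0319) = 0.179
Q = 2.33e+07, so δQ = 0.179 × 2.33e+07 = 4.17e+06.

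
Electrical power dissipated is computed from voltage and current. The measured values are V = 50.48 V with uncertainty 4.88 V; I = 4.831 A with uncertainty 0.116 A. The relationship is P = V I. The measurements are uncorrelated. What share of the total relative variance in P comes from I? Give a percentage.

5.81%

(δP/P)² = (1·δV/V)² + (1·δI/I)²
  V term: (1×0.0967)² = 0.00935
  I term: (1×0.0240)² = 0.000577
Total = 0.00992. Share from I = 0.000577/0.00992 = 0.0581.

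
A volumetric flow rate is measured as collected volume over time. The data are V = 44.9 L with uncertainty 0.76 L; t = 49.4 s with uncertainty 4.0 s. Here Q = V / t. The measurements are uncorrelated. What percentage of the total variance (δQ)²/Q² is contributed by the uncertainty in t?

(δQ/Q)² = (1·δV/V)² + (-1·δt/t)²
  V term: (1×0.0169)² = 0.000287
  t term: (-1×0.0810)² = 0.00656
Total = 0.00684. Share from t = 0.00656/0.00684 = 0.958.

95.8%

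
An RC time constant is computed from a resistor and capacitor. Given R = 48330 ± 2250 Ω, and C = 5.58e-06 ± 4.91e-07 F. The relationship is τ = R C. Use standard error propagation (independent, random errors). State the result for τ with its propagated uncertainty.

0.2697 ± 0.0268 s

For a monomial τ ∝ R, C, fractional errors add in quadrature:
  (1·δR/R)² = (1×0.0466)² = 0.00217;  (1·δC/C)² = (1×0.0880)² = 0.00774
δτ/τ = √(0.00991) = 0.0995
τ = 0.2697 s, so δτ = 0.0995 × 0.2697 = 0.0268 s.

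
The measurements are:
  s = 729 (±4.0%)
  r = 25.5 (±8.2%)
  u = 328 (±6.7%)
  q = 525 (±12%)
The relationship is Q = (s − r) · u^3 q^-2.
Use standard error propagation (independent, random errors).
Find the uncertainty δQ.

Let w = s − r = 704. δw = √(δs² + δr²) = √(850 + 4.37) = 29.2, so δw/w = 0.0416.
Q is then a monomial in w, u, q:
δQ/Q = √((δw/w)² + (3·δu/u)² + (-2·δq/q)²) = √(0.00173 + 0.0404 + 0.0576) = 0.316
Q = 90100, so δQ = 0.316 × 90100 = 28400.

28400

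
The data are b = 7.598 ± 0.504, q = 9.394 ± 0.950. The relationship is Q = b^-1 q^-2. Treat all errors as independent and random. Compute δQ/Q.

Each factor contributes (exponent × relative error)² to (δQ/Q)²:
  (-1·δb/b)² = (-1×0.0663)² = 0.00440;  (-2·δq/q)² = (-2×0.101)² = 0.0409
δQ/Q = √(0.0453) = 0.213

0.213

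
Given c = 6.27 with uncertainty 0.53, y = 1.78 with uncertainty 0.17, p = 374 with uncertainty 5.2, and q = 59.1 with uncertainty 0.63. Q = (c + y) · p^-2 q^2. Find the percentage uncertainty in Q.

Let u = c + y = 8.05. δu = √(δc² + δy²) = √(0.281 + 0.0289) = 0.557, so δu/u = 0.0691.
Q is then a monomial in u, p, q:
δQ/Q = √((δu/u)² + (-2·δp/p)² + (2·δq/q)²) = √(0.00478 + 0.000773 + 0.000455) = 0.0775

7.75%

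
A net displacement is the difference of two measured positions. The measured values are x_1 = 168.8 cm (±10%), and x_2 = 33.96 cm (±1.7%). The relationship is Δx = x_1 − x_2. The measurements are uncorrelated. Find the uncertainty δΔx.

16.9 cm

Sums and differences: (δΔx)² = Σ (cᵢ δxᵢ)².
  (δx_1)² = 285;  (δx_2)² = 0.333
δΔx = √(285) = 16.9 cm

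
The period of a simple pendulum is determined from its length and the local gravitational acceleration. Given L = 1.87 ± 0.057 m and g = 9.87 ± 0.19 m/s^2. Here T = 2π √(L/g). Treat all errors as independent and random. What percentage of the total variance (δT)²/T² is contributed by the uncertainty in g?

28.5%

(δT/T)² = (½·δL/L)² + (−½·δg/g)²
  L term: (0.5×0.0305)² = 0.000232
  g term: (-0.5×0.0193)² = 9.26e-05
Total = 0.000325. Share from g = 9.26e-05/0.000325 = 0.285.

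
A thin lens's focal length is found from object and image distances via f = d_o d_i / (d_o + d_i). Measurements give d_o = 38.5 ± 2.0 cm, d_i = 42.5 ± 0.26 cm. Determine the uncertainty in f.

0.554 cm

∂f/∂d_o = (d_i/(d_o+d_i))² = 0.275;  ∂f/∂d_i = (d_o/(d_o+d_i))² = 0.226
δf = √((∂f/∂d_o · δd_o)² + (∂f/∂d_i · δd_i)²) = √(0.303 + 0.00345) = 0.554 cm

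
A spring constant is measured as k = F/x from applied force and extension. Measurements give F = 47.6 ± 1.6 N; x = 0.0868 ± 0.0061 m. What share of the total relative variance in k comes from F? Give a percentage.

18.6%

(δk/k)² = (1·δF/F)² + (-1·δx/x)²
  F term: (1×0.0336)² = 0.00113
  x term: (-1×0.0703)² = 0.00494
Total = 0.00607. Share from F = 0.00113/0.00607 = 0.186.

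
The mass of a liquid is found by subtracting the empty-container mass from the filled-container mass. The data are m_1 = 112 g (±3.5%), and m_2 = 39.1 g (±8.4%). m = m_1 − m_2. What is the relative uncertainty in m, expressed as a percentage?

7.02%

Absolute uncertainties add in quadrature for a linear combination:
  (δm_1)² = 15.4;  (δm_2)² = 10.8
δm = √(26.2) = 5.11 g
m = 72.9 g, so δm/m = 5.11/72.9 = 0.0702.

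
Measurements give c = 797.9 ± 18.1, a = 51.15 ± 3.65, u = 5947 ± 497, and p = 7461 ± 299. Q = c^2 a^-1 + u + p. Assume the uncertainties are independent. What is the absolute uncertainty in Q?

Let w = c^2·a^-1 = 12450. δw/w = √((2·δc/c)² + (-1·δa/a)²) = √(0.00206 + 0.00509) = 0.0846, so δw = 1050.
Q = w + u + p: δQ = √(δw² + δu² + δp²) = √(1.11e+06 + 2.47e+05 + 89400) = 1200

1200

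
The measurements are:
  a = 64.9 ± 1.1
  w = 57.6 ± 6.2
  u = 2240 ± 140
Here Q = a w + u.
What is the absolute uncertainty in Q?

Let p = a·w = 3740. δp/p = √((1·δa/a)² + (1·δw/w)²) = √(0.000287 + 0.0116) = 0.109, so δp = 407.
Q = p + u: δQ = √(δp² + δu²) = √(1.66e+05 + 19600) = 431

431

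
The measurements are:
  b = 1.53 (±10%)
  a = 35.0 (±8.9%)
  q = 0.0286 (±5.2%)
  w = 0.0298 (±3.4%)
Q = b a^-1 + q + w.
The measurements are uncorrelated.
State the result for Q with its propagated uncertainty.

Let p = b·a^-1 = 0.0437. δp/p = √((1·δb/b)² + (-1·δa/a)²) = √(0.0100 + 0.00792) = 0.134, so δp = 0.00585.
Q = p + q + w: δQ = √(δp² + δq² + δw²) = √(3.42e-05 + 2.21e-06 + 1.03e-06) = 0.00612
Q = 0.102.

0.102 ± 0.00612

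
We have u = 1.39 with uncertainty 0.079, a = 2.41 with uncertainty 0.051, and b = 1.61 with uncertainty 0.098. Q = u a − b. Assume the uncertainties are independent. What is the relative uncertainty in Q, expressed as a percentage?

Let p = u·a = 3.35. δp/p = √((1·δu/u)² + (1·δa/a)²) = √(0.00323 + 0.000448) = 0.0606, so δp = 0.203.
Q = p − b: δQ = √(δp² + δb²) = √(0.0413 + 0.00960) = 0.226
Q = 1.74, so δQ/Q = 0.226/1.74 = 0.130.

13.0%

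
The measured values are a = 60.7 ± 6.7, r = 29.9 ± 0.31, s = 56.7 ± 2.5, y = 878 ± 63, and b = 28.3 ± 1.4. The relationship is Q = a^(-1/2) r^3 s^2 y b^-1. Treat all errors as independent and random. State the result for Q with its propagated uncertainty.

(3.42 ± 0.476) × 10^8

Q is a product of powers, so relative uncertainties combine in quadrature:
  (−½·δa/a)² = (-0.5×0.110)² = 0.00305;  (3·δr/r)² = (3×0.0104)² = 0.000967;  (2·δs/s)² = (2×0.0441)² = 0.00778;  (1·δy/y)² = (1×0.0718)² = 0.00515;  (-1·δb/b)² = (-1×0.0495)² = 0.00245
δQ/Q = √(0.0194) = 0.139
Q = 3.42e+08, so δQ = 0.139 × 3.42e+08 = 4.76e+07.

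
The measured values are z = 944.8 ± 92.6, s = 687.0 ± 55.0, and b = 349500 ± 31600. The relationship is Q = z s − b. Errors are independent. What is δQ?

88000

Let p = z·s = 649100. δp/p = √((1·δz/z)² + (1·δs/s)²) = √(0.00961 + 0.00641) = 0.127, so δp = 82100.
Q = p − b: δQ = √(δp² + δb²) = √(6.75e+09 + 9.99e+08) = 88000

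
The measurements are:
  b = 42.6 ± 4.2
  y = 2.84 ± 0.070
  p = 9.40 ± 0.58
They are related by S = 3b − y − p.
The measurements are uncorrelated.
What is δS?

Each term contributes (cᵢ δxᵢ)² to (δS)²:
  (3·δb)² = 159;  (δy)² = 0.00490;  (δp)² = 0.336
δS = √(159) = 12.6

12.6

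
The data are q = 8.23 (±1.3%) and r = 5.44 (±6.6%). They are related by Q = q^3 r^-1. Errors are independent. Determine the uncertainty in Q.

Products/powers → add relative errors in quadrature, weighted by exponent:
  (3·δq/q)² = (3×0.0130)² = 0.00152;  (-1·δr/r)² = (-1×0.0660)² = 0.00436
δQ/Q = √(0.00588) = 0.0767
Q = 102, so δQ = 0.0767 × 102 = 7.86.

7.86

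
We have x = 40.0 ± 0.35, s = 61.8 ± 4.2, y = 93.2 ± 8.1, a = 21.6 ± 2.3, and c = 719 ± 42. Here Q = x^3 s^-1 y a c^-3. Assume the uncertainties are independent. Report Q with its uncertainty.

Relative error in a monomial: (δQ/Q)² = Σ (nᵢ · δxᵢ/xᵢ)².
  (3·δx/x)² = (3×0.00875)² = 0.000689;  (-1·δs/s)² = (-1×0.0680)² = 0.00462;  (1·δy/y)² = (1×0.0869)² = 0.00755;  (1·δa/a)² = (1×0.106)² = 0.0113;  (-3·δc/c)² = (-3×0.0584)² = 0.0307
δQ/Q = √(0.0549) = 0.234
Q = 0.00561, so δQ = 0.234 × 0.00561 = 0.00131.

0.00561 ± 0.00131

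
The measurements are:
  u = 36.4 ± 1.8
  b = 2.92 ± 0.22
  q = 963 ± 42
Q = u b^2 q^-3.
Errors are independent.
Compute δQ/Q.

Products/powers → add relative errors in quadrature, weighted by exponent:
  (1·δu/u)² = (1×0.0495)² = 0.00245;  (2·δb/b)² = (2×0.0753)² = 0.0227;  (-3·δq/q)² = (-3×0.0436)² = 0.0171
δQ/Q = √(0.0423) = 0.206

0.206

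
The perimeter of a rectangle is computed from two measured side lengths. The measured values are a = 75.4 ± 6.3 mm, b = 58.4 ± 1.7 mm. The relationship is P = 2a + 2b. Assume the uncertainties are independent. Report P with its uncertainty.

For a sum/difference, combine absolute errors in quadrature:
  (2·δa)² = 159;  (2·δb)² = 11.6
δP = √(170) = 13.1 mm
P = 268 mm.

268 ± 13.1 mm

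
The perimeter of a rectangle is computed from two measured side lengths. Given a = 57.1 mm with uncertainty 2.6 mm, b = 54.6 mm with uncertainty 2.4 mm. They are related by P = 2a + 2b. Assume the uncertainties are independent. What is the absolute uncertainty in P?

Sums and differences: (δP)² = Σ (cᵢ δxᵢ)².
  (2·δa)² = 27.0;  (2·δb)² = 23.0
δP = √(50.1) = 7.08 mm

7.08 mm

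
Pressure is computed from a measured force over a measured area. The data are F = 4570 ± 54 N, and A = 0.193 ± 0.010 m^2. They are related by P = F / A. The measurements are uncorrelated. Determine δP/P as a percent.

5.31%

Each factor contributes (exponent × relative error)² to (δP/P)²:
  (1·δF/F)² = (1×0.0118)² = 0.000140;  (-1·δA/A)² = (-1×0.0518)² = 0.00268
δP/P = √(0.00282) = 0.0531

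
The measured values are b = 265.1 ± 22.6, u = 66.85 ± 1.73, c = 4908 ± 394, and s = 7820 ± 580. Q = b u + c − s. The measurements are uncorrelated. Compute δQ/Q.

Let p = b·u = 17720. δp/p = √((1·δb/b)² + (1·δu/u)²) = √(0.00727 + 0.000670) = 0.0891, so δp = 1580.
Q = p + c − s: δQ = √(δp² + δc² + δs²) = √(2.49e+06 + 1.55e+05 + 3.36e+05) = 1730
Q = 14810, so δQ/Q = 1730/14810 = 0.117.

0.117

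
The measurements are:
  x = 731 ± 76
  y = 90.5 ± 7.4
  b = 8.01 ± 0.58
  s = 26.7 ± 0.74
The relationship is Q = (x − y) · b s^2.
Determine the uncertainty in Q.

5.49e+05

Let u = x − y = 640. δu = √(δx² + δy²) = √(5780 + 54.8) = 76.4, so δu/u = 0.119.
Q is then a monomial in u, b, s:
δQ/Q = √((δu/u)² + (1·δb/b)² + (2·δs/s)²) = √(0.0142 + 0.00524 + 0.00307) = 0.150
Q = 3.66e+06, so δQ = 0.150 × 3.66e+06 = 5.49e+05.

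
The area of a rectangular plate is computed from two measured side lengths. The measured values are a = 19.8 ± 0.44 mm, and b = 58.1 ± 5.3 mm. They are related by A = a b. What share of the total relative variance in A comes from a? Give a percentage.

5.60%

(δA/A)² = (1·δa/a)² + (1·δb/b)²
  a term: (1×0.0222)² = 0.000494
  b term: (1×0.0912)² = 0.00832
Total = 0.00882. Share from a = 0.000494/0.00882 = 0.0560.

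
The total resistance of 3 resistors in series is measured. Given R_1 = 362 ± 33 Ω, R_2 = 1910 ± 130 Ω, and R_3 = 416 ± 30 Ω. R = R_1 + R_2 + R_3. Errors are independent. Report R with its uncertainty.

R is a linear combination, so absolute uncertainties add in quadrature:
  (δR_1)² = 1090;  (δR_2)² = 16900;  (δR_3)² = 900
δR = √(18900) = 137 Ω
R = 2690 Ω.

2690 ± 137 Ω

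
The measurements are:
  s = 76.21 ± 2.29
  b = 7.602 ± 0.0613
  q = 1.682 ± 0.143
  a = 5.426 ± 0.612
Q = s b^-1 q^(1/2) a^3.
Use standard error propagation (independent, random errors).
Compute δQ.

Q is a product of powers, so relative uncertainties combine in quadrature:
  (1·δs/s)² = (1×0.0300)² = 0.000903;  (-1·δb/b)² = (-1×0.00806)² = 6.5e-05;  (½·δq/q)² = (0.5×0.0850)² = 0.00181;  (3·δa/a)² = (3×0.113)² = 0.114
δQ/Q = √(0.117) = 0.342
Q = 2077, so δQ = 0.342 × 2077 = 711.

711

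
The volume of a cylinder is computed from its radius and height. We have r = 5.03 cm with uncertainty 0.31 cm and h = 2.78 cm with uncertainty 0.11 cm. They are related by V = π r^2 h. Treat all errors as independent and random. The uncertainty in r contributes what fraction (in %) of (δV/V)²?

90.7%

(δV/V)² = (2·δr/r)² + (1·δh/h)²
  r term: (2×0.0616)² = 0.0152
  h term: (1×0.0396)² = 0.00157
Total = 0.0168. Share from r = 0.0152/0.0168 = 0.907.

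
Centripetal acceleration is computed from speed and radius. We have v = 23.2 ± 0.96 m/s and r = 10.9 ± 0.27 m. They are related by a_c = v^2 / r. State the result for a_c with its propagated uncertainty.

For a monomial a_c ∝ v^2, r^-1, fractional errors add in quadrature:
  (2·δv/v)² = (2×0.0414)² = 0.00685;  (-1·δr/r)² = (-1×0.0248)² = 0.000614
δa_c/a_c = √(0.00746) = 0.0864
a_c = 49.4 m/s^2, so δa_c = 0.0864 × 49.4 = 4.27 m/s^2.

49.4 ± 4.27 m/s^2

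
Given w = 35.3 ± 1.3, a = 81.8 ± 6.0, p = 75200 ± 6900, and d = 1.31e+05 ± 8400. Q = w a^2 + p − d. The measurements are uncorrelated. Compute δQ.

37300

Let h = w·a^2 = 2.36e+05. δh/h = √((1·δw/w)² + (2·δa/a)²) = √(0.00136 + 0.0215) = 0.151, so δh = 35700.
Q = h + p − d: δQ = √(δh² + δp² + δd²) = √(1.28e+09 + 4.76e+07 + 7.06e+07) = 37300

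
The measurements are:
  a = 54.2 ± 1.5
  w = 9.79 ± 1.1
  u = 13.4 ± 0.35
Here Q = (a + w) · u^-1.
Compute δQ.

0.187

Let h = a + w = 64.0. δh = √(δa² + δw²) = √(2.25 + 1.21) = 1.86, so δh/h = 0.0291.
Q is then a monomial in h, u:
δQ/Q = √((δh/h)² + (-1·δu/u)²) = √(0.000845 + 0.000682) = 0.0391
Q = 4.78, so δQ = 0.0391 × 4.78 = 0.187.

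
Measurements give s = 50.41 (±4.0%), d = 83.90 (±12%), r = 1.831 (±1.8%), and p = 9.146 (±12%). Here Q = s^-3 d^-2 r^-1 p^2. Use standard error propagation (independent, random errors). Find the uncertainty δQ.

Since Q is a product/quotient, work with relative uncertainties:
  (-3·δs/s)² = (-3×0.0400)² = 0.0144;  (-2·δd/d)² = (-2×0.120)² = 0.0576;  (-1·δr/r)² = (-1×0.0180)² = 0.000324;  (2·δp/p)² = (2×0.120)² = 0.0576
δQ/Q = √(0.130) = 0.360
Q = 5.066e-08, so δQ = 0.360 × 5.066e-08 = 1.83e-08.

1.83e-08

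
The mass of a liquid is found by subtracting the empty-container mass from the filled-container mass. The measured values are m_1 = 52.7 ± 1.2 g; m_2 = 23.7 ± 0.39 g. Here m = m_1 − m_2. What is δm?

Sums and differences: (δm)² = Σ (cᵢ δxᵢ)².
  (δm_1)² = 1.44;  (δm_2)² = 0.152
δm = √(1.59) = 1.26 g

1.26 g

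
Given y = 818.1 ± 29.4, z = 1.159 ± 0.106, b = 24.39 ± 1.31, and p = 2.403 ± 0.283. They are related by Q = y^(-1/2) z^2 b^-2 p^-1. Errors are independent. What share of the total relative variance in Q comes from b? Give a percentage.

19.5%

(δQ/Q)² = (−½·δy/y)² + (2·δz/z)² + (-2·δb/b)² + (-1·δp/p)²
  y term: (-0.5×0.0359)² = 0.000323
  z term: (2×0.0915)² = 0.0335
  b term: (-2×0.0537)² = 0.0115
  p term: (-1×0.118)² = 0.0139
Total = 0.0592. Share from b = 0.0115/0.0592 = 0.195.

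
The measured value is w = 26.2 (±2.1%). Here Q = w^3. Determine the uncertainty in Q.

1130

Q is a product of powers, so relative uncertainties combine in quadrature:
  (3·δw/w)² = (3×0.0210)² = 0.00397
δQ/Q = √(0.00397) = 0.0630
Q = 18000, so δQ = 0.0630 × 18000 = 1130.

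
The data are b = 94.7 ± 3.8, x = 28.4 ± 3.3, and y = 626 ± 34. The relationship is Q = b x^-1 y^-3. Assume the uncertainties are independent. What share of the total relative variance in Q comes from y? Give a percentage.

63.7%

(δQ/Q)² = (1·δb/b)² + (-1·δx/x)² + (-3·δy/y)²
  b term: (1×0.0401)² = 0.00161
  x term: (-1×0.116)² = 0.0135
  y term: (-3×0.0543)² = 0.0265
Total = 0.0417. Share from y = 0.0265/0.0417 = 0.637.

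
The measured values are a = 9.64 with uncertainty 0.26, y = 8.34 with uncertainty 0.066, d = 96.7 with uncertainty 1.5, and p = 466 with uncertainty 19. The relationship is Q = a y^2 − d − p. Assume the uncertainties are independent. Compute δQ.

Let w = a·y^2 = 671. δw/w = √((1·δa/a)² + (2·δy/y)²) = √(0.000727 + 0.000251) = 0.0313, so δw = 21.0.
Q = w − d − p: δQ = √(δw² + δd² + δp²) = √(440 + 2.25 + 361) = 28.3

28.3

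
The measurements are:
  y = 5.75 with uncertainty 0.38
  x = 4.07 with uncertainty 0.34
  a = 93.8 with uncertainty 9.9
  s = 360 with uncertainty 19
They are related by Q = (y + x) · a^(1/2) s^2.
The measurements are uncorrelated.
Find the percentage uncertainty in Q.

12.9%

Let u = y + x = 9.82. δu = √(δy² + δx²) = √(0.144 + 0.116) = 0.510, so δu/u = 0.0519.
Q is then a monomial in u, a, s:
δQ/Q = √((δu/u)² + (½·δa/a)² + (2·δs/s)²) = √(0.00270 + 0.00278 + 0.0111) = 0.129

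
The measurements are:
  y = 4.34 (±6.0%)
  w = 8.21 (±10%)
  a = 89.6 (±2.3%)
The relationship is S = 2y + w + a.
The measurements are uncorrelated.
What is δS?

Sums and differences: (δS)² = Σ (cᵢ δxᵢ)².
  (2·δy)² = 0.271;  (δw)² = 0.674;  (δa)² = 4.25
δS = √(5.19) = 2.28

2.28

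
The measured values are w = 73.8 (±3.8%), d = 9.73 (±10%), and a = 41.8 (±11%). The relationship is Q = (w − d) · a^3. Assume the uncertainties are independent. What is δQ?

1.56e+06

Let u = w − d = 64.1. δu = √(δw² + δd²) = √(7.86 + 0.947) = 2.97, so δu/u = 0.0463.
Q is then a monomial in u, a:
δQ/Q = √((δu/u)² + (3·δa/a)²) = √(0.00215 + 0.109) = 0.333
Q = 4.68e+06, so δQ = 0.333 × 4.68e+06 = 1.56e+06.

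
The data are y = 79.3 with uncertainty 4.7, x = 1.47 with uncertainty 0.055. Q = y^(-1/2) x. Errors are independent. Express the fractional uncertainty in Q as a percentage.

4.77%

Each factor contributes (exponent × relative error)² to (δQ/Q)²:
  (−½·δy/y)² = (-0.5×0.0593)² = 0.000878;  (1·δx/x)² = (1×0.0374)² = 0.00140
δQ/Q = √(0.00228) = 0.0477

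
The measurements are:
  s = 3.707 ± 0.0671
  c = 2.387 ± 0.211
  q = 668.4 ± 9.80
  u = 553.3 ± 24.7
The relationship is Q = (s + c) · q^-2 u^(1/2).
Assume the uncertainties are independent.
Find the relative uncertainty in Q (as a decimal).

Let w = s + c = 6.094. δw = √(δs² + δc²) = √(0.00450 + 0.0445) = 0.221, so δw/w = 0.0363.
Q is then a monomial in w, q, u:
δQ/Q = √((δw/w)² + (-2·δq/q)² + (½·δu/u)²) = √(0.00132 + 0.000860 + 0.000498) = 0.0518

0.0518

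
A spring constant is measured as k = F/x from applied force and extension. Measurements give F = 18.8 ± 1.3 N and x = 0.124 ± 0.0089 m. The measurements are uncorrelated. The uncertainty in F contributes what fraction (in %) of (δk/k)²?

(δk/k)² = (1·δF/F)² + (-1·δx/x)²
  F term: (1×0.0691)² = 0.00478
  x term: (-1×0.0718)² = 0.00515
Total = 0.00993. Share from F = 0.00478/0.00993 = 0.481.

48.1%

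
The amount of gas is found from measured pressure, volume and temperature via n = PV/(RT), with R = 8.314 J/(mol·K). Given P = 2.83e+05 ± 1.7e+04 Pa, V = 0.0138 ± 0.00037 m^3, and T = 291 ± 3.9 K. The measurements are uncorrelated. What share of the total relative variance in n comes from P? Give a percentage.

80.1%

(δn/n)² = (1·δP/P)² + (1·δV/V)² + (-1·δT/T)²
  P term: (1×0.0601)² = 0.00361
  V term: (1×0.0268)² = 0.000719
  T term: (-1×0.0134)² = 0.000180
Total = 0.00451. Share from P = 0.00361/0.00451 = 0.801.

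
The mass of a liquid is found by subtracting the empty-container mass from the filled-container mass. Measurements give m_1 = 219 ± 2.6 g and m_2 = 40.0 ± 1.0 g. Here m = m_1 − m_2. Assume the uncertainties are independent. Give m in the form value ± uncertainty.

m is a linear combination, so absolute uncertainties add in quadrature:
  (δm_1)² = 6.76;  (δm_2)² = 1.00
δm = √(7.76) = 2.79 g
m = 179 g.

179 ± 2.79 g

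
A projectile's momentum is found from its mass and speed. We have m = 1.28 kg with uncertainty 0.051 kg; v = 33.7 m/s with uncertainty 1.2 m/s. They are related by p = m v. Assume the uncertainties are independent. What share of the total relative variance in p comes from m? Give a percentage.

(δp/p)² = (1·δm/m)² + (1·δv/v)²
  m term: (1×0.0398)² = 0.00159
  v term: (1×0.0356)² = 0.00127
Total = 0.00286. Share from m = 0.00159/0.00286 = 0.556.

55.6%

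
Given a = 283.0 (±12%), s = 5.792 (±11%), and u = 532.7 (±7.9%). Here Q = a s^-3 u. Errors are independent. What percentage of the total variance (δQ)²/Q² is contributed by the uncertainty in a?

(δQ/Q)² = (1·δa/a)² + (-3·δs/s)² + (1·δu/u)²
  a term: (1×0.120)² = 0.0144
  s term: (-3×0.110)² = 0.109
  u term: (1×0.0790)² = 0.00624
Total = 0.130. Share from a = 0.0144/0.130 = 0.111.

11.1%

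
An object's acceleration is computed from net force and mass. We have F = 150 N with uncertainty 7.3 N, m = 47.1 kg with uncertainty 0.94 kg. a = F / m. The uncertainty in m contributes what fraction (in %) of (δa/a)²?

14.4%

(δa/a)² = (1·δF/F)² + (-1·δm/m)²
  F term: (1×0.0487)² = 0.00237
  m term: (-1×0.0200)² = 0.000398
Total = 0.00277. Share from m = 0.000398/0.00277 = 0.144.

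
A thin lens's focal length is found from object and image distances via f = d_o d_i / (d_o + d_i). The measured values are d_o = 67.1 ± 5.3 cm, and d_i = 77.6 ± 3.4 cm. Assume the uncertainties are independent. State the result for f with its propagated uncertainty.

∂f/∂d_o = (d_i/(d_o+d_i))² = 0.288;  ∂f/∂d_i = (d_o/(d_o+d_i))² = 0.215
δf = √((∂f/∂d_o · δd_o)² + (∂f/∂d_i · δd_i)²) = √(2.32 + 0.535) = 1.69 cm
f = 36.0 cm.

36.0 ± 1.69 cm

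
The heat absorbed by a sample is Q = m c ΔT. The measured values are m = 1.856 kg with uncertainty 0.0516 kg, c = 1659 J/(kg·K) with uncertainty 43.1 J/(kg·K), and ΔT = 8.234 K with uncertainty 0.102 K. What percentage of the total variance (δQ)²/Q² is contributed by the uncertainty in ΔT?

(δQ/Q)² = (1·δm/m)² + (1·δc/c)² + (1·δΔT/ΔT)²
  m term: (1×0.0278)² = 0.000773
  c term: (1×0.0260)² = 0.000675
  ΔT term: (1×0.0124)² = 0.000153
Total = 0.00160. Share from ΔT = 0.000153/0.00160 = 0.0958.

9.58%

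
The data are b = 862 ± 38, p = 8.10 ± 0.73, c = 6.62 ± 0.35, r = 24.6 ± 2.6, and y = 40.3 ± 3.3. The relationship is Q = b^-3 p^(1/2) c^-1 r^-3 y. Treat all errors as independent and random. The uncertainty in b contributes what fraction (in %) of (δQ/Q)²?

(δQ/Q)² = (-3·δb/b)² + (½·δp/p)² + (-1·δc/c)² + (-3·δr/r)² + (1·δy/y)²
  b term: (-3×0.0441)² = 0.0175
  p term: (0.5×0.0901)² = 0.00203
  c term: (-1×0.0529)² = 0.00280
  r term: (-3×0.106)² = 0.101
  y term: (1×0.0819)² = 0.00671
Total = 0.130. Share from b = 0.0175/0.130 = 0.135.

13.5%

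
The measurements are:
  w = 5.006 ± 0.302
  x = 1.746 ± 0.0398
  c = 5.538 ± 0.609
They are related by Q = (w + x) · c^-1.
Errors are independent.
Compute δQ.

Let u = w + x = 6.752. δu = √(δw² + δx²) = √(0.0912 + 0.00158) = 0.305, so δu/u = 0.0451.
Q is then a monomial in u, c:
δQ/Q = √((δu/u)² + (-1·δc/c)²) = √(0.00204 + 0.0121) = 0.119
Q = 1.219, so δQ = 0.119 × 1.219 = 0.145.

0.145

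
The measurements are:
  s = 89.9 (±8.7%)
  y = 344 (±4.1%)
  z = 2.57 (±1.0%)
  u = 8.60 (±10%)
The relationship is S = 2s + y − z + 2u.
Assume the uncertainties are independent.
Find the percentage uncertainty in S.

3.92%

Absolute uncertainties add in quadrature for a linear combination:
  (2·δs)² = 245;  (δy)² = 199;  (δz)² = 0.000660;  (2·δu)² = 2.96
δS = √(447) = 21.1
S = 538, so δS/S = 21.1/538 = 0.0392.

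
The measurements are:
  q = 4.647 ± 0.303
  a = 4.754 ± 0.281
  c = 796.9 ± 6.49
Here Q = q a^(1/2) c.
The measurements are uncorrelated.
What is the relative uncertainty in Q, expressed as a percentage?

7.21%

Each factor contributes (exponent × relative error)² to (δQ/Q)²:
  (1·δq/q)² = (1×0.0652)² = 0.00425;  (½·δa/a)² = (0.5×0.0591)² = 0.000873;  (1·δc/c)² = (1×0.00814)² = 6.63e-05
δQ/Q = √(0.00519) = 0.0721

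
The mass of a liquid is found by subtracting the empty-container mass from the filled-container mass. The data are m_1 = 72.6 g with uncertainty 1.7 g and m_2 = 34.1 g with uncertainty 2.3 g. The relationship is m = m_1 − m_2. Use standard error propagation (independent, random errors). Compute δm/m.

Sums and differences: (δm)² = Σ (cᵢ δxᵢ)².
  (δm_1)² = 2.89;  (δm_2)² = 5.29
δm = √(8.18) = 2.86 g
m = 38.5 g, so δm/m = 2.86/38.5 = 0.0743.

0.0743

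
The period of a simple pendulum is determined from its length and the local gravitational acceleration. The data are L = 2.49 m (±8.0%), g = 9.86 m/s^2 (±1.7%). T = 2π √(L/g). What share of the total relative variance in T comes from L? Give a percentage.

(δT/T)² = (½·δL/L)² + (−½·δg/g)²
  L term: (0.5×0.0800)² = 0.00160
  g term: (-0.5×0.0170)² = 7.23e-05
Total = 0.00167. Share from L = 0.00160/0.00167 = 0.957.

95.7%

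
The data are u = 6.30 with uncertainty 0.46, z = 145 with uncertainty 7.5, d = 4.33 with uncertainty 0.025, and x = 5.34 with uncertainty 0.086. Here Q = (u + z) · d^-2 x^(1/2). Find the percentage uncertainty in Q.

Let w = u + z = 151. δw = √(δu² + δz²) = √(0.212 + 56.2) = 7.51, so δw/w = 0.0497.
Q is then a monomial in w, d, x:
δQ/Q = √((δw/w)² + (-2·δd/d)² + (½·δx/x)²) = √(0.00247 + 0.000133 + 6.48e-05) = 0.0516

5.16%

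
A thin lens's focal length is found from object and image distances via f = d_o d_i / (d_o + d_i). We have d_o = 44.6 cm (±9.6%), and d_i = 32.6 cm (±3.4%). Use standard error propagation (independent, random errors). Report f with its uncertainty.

18.8 ± 0.848 cm

∂f/∂d_o = (d_i/(d_o+d_i))² = 0.178;  ∂f/∂d_i = (d_o/(d_o+d_i))² = 0.334
δf = √((∂f/∂d_o · δd_o)² + (∂f/∂d_i · δd_i)²) = √(0.583 + 0.137) = 0.848 cm
f = 18.8 cm.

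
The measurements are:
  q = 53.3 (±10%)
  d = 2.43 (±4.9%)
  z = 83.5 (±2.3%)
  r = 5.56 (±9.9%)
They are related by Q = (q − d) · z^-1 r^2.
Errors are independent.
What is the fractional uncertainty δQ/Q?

Let u = q − d = 50.9. δu = √(δq² + δd²) = √(28.4 + 0.0142) = 5.33, so δu/u = 0.105.
Q is then a monomial in u, z, r:
δQ/Q = √((δu/u)² + (-1·δz/z)² + (2·δr/r)²) = √(0.0110 + 0.000529 + 0.0392) = 0.225

0.225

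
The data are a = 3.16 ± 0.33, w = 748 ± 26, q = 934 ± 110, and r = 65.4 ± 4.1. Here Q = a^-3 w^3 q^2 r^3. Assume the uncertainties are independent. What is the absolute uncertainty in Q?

1.45e+18

Relative error in a monomial: (δQ/Q)² = Σ (nᵢ · δxᵢ/xᵢ)².
  (-3·δa/a)² = (-3×0.104)² = 0.0982;  (3·δw/w)² = (3×0.0348)² = 0.0109;  (2·δq/q)² = (2×0.118)² = 0.0555;  (3·δr/r)² = (3×0.0627)² = 0.0354
δQ/Q = √(0.200) = 0.447
Q = 3.24e+18, so δQ = 0.447 × 3.24e+18 = 1.45e+18.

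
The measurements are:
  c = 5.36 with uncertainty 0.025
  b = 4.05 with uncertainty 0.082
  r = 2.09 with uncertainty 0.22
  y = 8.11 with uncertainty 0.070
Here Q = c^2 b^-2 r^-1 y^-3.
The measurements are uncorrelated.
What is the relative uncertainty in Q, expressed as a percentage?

Products/powers → add relative errors in quadrature, weighted by exponent:
  (2·δc/c)² = (2×0.00466)² = 8.7e-05;  (-2·δb/b)² = (-2×0.0202)² = 0.00164;  (-1·δr/r)² = (-1×0.105)² = 0.0111;  (-3·δy/y)² = (-3×0.00863)² = 0.000670
δQ/Q = √(0.0135) = 0.116

11.6%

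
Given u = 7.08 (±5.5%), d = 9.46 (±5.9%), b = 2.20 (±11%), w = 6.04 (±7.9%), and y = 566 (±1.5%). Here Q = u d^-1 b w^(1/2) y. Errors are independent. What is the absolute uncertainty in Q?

Since Q is a product/quotient, work with relative uncertainties:
  (1·δu/u)² = (1×0.0550)² = 0.00302;  (-1·δd/d)² = (-1×0.0590)² = 0.00348;  (1·δb/b)² = (1×0.110)² = 0.0121;  (½·δw/w)² = (0.5×0.0790)² = 0.00156;  (1·δy/y)² = (1×0.0150)² = 0.000225
δQ/Q = √(0.0204) = 0.143
Q = 2290, so δQ = 0.143 × 2290 = 327.

327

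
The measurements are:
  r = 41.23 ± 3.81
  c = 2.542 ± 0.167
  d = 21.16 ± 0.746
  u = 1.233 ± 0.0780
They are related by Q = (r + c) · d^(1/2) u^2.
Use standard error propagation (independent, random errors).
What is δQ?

47.3

Let w = r + c = 43.77. δw = √(δr² + δc²) = √(14.5 + 0.0279) = 3.81, so δw/w = 0.0871.
Q is then a monomial in w, d, u:
δQ/Q = √((δw/w)² + (½·δd/d)² + (2·δu/u)²) = √(0.00759 + 0.000311 + 0.0160) = 0.155
Q = 306.1, so δQ = 0.155 × 306.1 = 47.3.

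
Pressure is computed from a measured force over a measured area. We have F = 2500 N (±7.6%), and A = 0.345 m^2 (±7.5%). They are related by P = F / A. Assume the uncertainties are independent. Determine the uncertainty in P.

For a monomial P ∝ F, A^-1, fractional errors add in quadrature:
  (1·δF/F)² = (1×0.0760)² = 0.00578;  (-1·δA/A)² = (-1×0.0750)² = 0.00562
δP/P = √(0.0114) = 0.107
P = 7250 Pa, so δP = 0.107 × 7250 = 774 Pa.

774 Pa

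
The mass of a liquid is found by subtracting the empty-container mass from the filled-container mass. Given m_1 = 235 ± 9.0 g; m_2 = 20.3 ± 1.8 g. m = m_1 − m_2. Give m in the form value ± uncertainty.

Absolute uncertainties add in quadrature for a linear combination:
  (δm_1)² = 81.0;  (δm_2)² = 3.24
δm = √(84.2) = 9.18 g
m = 215 g.

215 ± 9.18 g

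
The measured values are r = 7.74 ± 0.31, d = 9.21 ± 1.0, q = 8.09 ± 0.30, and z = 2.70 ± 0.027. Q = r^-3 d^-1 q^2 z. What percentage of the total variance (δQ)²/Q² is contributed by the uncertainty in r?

(δQ/Q)² = (-3·δr/r)² + (-1·δd/d)² + (2·δq/q)² + (1·δz/z)²
  r term: (-3×0.0401)² = 0.0144
  d term: (-1×0.109)² = 0.0118
  q term: (2×0.0371)² = 0.00550
  z term: (1×0.0100)² = 0.000100
Total = 0.0318. Share from r = 0.0144/0.0318 = 0.454.

45.4%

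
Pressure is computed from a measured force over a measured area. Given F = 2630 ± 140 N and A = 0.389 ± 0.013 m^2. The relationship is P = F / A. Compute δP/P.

For a monomial P ∝ F, A^-1, fractional errors add in quadrature:
  (1·δF/F)² = (1×0.0532)² = 0.00283;  (-1·δA/A)² = (-1×0.0334)² = 0.00112
δP/P = √(0.00395) = 0.0629

0.0629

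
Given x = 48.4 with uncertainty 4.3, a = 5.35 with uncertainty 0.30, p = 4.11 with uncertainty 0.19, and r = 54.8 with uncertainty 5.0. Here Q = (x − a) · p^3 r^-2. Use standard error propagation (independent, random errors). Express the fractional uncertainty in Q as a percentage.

25.0%

Let u = x − a = 43.0. δu = √(δx² + δa²) = √(18.5 + 0.0900) = 4.31, so δu/u = 0.100.
Q is then a monomial in u, p, r:
δQ/Q = √((δu/u)² + (3·δp/p)² + (-2·δr/r)²) = √(0.0100 + 0.0192 + 0.0333) = 0.250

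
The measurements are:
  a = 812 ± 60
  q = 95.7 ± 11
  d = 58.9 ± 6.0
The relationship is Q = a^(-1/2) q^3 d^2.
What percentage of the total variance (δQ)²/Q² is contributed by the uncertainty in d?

(δQ/Q)² = (−½·δa/a)² + (3·δq/q)² + (2·δd/d)²
  a term: (-0.5×0.0739)² = 0.00136
  q term: (3×0.115)² = 0.119
  d term: (2×0.102)² = 0.0415
Total = 0.162. Share from d = 0.0415/0.162 = 0.257.

25.7%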